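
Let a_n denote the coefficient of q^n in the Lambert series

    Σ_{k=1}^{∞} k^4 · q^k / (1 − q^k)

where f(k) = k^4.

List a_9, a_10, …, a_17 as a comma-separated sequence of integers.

d|9:{1,3,9}  Σf=1+81+6561=6643
[q^10] f(10)=10000,f(5)=625,f(2)=16,f(1)=1 ⇒ 10642
[q^11] f(1)=1,f(11)=14641 ⇒ 14642
n=12: 1·12 2·6 3·4 4·3 6·2 12·1  f→[1+16+81+256+1296+20736]=22386
[q^13] f(13)=28561,f(1)=1 ⇒ 28562
q^14  k|14↦f(k): 14:38416 7:2401 2:16 1:1  a_14=40834
d|15:{1,3,5,15}  Σf=1+81+625+50625=51332
q^16  k|16↦f(k): 16:65536 8:4096 4:256 2:16 1:1  a_16=69905
[q^17] f(17)=83521,f(1)=1 ⇒ 83522

6643, 10642, 14642, 22386, 28562, 40834, 51332, 69905, 83522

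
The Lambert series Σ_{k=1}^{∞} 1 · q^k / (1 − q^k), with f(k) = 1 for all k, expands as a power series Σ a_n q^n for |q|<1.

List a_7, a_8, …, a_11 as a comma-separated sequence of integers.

2, 4, 3, 4, 2

[q^7] f(7)=1,f(1)=1 ⇒ 2
q^8  k|8↦f(k): 1:1 2:1 4:1 8:1  a_8=4
q^9  k|9↦f(k): 9:1 3:1 1:1  a_9=3
q^10  k|10↦f(k): 10:1 5:1 2:1 1:1  a_10=4
q^11  k|11↦f(k): 11:1 1:1  a_11=2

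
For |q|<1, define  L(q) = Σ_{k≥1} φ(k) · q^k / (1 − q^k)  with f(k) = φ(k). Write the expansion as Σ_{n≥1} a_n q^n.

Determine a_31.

q^31  k|31↦φ(k): 31:30 1:1  a_31=31

a_31 = 31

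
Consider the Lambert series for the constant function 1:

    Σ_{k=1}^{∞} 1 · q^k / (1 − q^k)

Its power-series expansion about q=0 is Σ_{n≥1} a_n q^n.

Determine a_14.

a_14 = 4

d|14:{14,7,2,1}  Σf=1+1+1+1=4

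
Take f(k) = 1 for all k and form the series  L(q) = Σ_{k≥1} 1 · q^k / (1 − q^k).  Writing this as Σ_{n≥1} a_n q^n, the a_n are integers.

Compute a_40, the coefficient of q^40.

a_40 = 8

[q^40] f(40)=1,f(20)=1,f(10)=1,f(8)=1,f(5)=1,f(4)=1,f(2)=1,f(1)=1 ⇒ 8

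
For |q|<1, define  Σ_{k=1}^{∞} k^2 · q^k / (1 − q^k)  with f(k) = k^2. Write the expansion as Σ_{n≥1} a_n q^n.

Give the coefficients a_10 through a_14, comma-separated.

130, 122, 210, 170, 250

n=10: 1·10 2·5 5·2 10·1  f→[1+4+25+100]=130
n=11: 11·1 1·11  f→[121+1]=122
n=12: 12·1 6·2 4·3 3·4 2·6 1·12  f→[144+36+16+9+4+1]=210
q^13  k|13↦f(k): 1:1 13:169  a_13=170
d|14:{14,7,2,1}  Σf=196+49+4+1=250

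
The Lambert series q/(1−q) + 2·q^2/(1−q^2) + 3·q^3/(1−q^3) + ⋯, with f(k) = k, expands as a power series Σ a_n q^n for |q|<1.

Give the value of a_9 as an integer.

a_9 = 13

q^9  k|9↦f(k): 1:1 3:3 9:9  a_9=13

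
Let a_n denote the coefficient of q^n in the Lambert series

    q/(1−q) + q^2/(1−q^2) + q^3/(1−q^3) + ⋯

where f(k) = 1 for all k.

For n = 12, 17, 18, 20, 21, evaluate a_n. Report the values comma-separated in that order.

6, 2, 6, 6, 4

d|12:{1,2,3,4,6,12}  Σf=1+1+1+1+1+1=6
q^17  k|17↦f(k): 1:1 17:1  a_17=2
[q^18] f(18)=1,f(9)=1,f(6)=1,f(3)=1,f(2)=1,f(1)=1 ⇒ 6
d|20:{20,10,5,4,2,1}  Σf=1+1+1+1+1+1=6
n=21: 1·21 3·7 7·3 21·1  f→[1+1+1+1]=4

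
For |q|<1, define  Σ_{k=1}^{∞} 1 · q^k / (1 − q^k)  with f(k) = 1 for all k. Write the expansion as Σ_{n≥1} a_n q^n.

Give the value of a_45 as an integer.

a_45 = 6

n=45: 1·45 3·15 5·9 9·5 15·3 45·1  f→[1+1+1+1+1+1]=6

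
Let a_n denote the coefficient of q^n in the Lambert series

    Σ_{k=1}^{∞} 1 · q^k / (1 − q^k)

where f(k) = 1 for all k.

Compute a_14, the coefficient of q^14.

q^14  k|14↦f(k): 14:1 7:1 2:1 1:1  a_14=4

a_14 = 4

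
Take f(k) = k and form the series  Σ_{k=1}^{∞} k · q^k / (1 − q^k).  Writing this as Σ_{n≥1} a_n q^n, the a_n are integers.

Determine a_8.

a_8 = 15

q^8  k|8↦f(k): 1:1 2:2 4:4 8:8  a_8=15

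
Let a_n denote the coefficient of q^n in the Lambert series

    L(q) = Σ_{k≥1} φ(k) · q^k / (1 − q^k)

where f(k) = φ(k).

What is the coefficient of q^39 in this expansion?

d|39:{1,3,13,39}  Σφ=1+2+12+24=39

a_39 = 39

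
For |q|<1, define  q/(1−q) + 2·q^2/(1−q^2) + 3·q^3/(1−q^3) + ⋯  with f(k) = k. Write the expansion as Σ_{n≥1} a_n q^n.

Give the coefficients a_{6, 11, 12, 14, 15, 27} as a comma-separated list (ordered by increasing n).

12, 12, 28, 24, 24, 40

q^6  k|6↦f(k): 6:6 3:3 2:2 1:1  a_6=12
d|11:{1,11}  Σf=1+11=12
n=12: 1·12 2·6 3·4 4·3 6·2 12·1  f→[1+2+3+4+6+12]=28
[q^14] f(14)=14,f(7)=7,f(2)=2,f(1)=1 ⇒ 24
q^15  k|15↦f(k): 1:1 3:3 5:5 15:15  a_15=24
[q^27] f(27)=27,f(9)=9,f(3)=3,f(1)=1 ⇒ 40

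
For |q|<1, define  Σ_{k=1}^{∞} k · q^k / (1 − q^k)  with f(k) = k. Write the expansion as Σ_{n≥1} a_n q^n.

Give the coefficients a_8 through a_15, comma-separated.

15, 13, 18, 12, 28, 14, 24, 24

q^8  k|8↦f(k): 8:8 4:4 2:2 1:1  a_8=15
n=9: 9·1 3·3 1·9  f→[9+3+1]=13
[q^10] f(1)=1,f(2)=2,f(5)=5,f(10)=10 ⇒ 18
[q^11] f(1)=1,f(11)=11 ⇒ 12
n=12: 1·12 2·6 3·4 4·3 6·2 12·1  f→[1+2+3+4+6+12]=28
n=13: 1·13 13·1  f→[1+13]=14
n=14: 14·1 7·2 2·7 1·14  f→[14+7+2+1]=24
n=15: 1·15 3·5 5·3 15·1  f→[1+3+5+15]=24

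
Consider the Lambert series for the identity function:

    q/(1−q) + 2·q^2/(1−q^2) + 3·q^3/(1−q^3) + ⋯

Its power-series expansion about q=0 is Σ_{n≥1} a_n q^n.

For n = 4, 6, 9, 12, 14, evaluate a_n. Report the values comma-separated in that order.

q^4  k|4↦f(k): 4:4 2:2 1:1  a_4=7
n=6: 1·6 2·3 3·2 6·1  f→[1+2+3+6]=12
n=9: 9·1 3·3 1·9  f→[9+3+1]=13
d|12:{12,6,4,3,2,1}  Σf=12+6+4+3+2+1=28
d|14:{14,7,2,1}  Σf=14+7+2+1=24

7, 12, 13, 28, 24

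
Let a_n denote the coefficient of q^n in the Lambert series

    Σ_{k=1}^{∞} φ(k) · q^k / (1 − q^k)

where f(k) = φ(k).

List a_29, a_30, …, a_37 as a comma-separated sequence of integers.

q^29  k|29↦φ(k): 29:28 1:1  a_29=29
q^30  k|30↦φ(k): 30:8 15:8 10:4 6:2 5:4 3:2 2:1 1:1  a_30=30
[q^31] φ(31)=30,φ(1)=1 ⇒ 31
n=32: 32·1 16·2 8·4 4·8 2·16 1·32  φ→[16+8+4+2+1+1]=32
q^33  k|33↦φ(k): 1:1 3:2 11:10 33:20  a_33=33
n=34: 34·1 17·2 2·17 1·34  φ→[16+16+1+1]=34
d|35:{35,7,5,1}  Σφ=24+6+4+1=35
n=36: 1·36 2·18 3·12 4·9 6·6 9·4 12·3 18·2 36·1  φ→[1+1+2+2+2+6+4+6+12]=36
q^37  k|37↦φ(k): 1:1 37:36  a_37=37

29, 30, 31, 32, 33, 34, 35, 36, 37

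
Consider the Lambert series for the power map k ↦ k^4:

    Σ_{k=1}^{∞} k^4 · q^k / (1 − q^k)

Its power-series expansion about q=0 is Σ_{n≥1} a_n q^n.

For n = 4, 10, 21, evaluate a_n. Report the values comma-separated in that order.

q^4  k|4↦f(k): 4:256 2:16 1:1  a_4=273
n=10: 10·1 5·2 2·5 1·10  f→[10000+625+16+1]=10642
n=21: 21·1 7·3 3·7 1·21  f→[194481+2401+81+1]=196964

273, 10642, 196964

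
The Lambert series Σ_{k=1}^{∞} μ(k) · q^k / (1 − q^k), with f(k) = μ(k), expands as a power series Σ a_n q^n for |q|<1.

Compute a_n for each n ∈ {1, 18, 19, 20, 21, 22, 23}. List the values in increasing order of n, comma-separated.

d|1:{1}  Σμ=1=1
[q^18] μ(1)=1,μ(2)=-1,μ(3)=-1,μ(6)=1,μ(9)=0,μ(18)=0 ⇒ 0
n=19: 1·19 19·1  μ→[1+(-1)]=0
q^20  k|20↦μ(k): 1:1 2:-1 4:0 5:-1 10:1 20:0  a_20=0
q^21  k|21↦μ(k): 21:1 7:-1 3:-1 1:1  a_21=0
q^22  k|22↦μ(k): 1:1 2:-1 11:-1 22:1  a_22=0
n=23: 1·23 23·1  μ→[1+(-1)]=0

1, 0, 0, 0, 0, 0, 0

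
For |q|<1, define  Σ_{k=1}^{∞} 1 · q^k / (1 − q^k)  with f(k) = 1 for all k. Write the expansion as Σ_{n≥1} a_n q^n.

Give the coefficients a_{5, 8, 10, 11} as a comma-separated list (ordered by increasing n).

[q^5] f(1)=1,f(5)=1 ⇒ 2
q^8  k|8↦f(k): 8:1 4:1 2:1 1:1  a_8=4
n=10: 1·10 2·5 5·2 10·1  f→[1+1+1+1]=4
q^11  k|11↦f(k): 1:1 11:1  a_11=2

2, 4, 4, 2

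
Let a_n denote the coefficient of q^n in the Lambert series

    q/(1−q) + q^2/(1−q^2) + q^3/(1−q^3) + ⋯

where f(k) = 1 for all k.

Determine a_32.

a_32 = 6

[q^32] f(1)=1,f(2)=1,f(4)=1,f(8)=1,f(16)=1,f(32)=1 ⇒ 6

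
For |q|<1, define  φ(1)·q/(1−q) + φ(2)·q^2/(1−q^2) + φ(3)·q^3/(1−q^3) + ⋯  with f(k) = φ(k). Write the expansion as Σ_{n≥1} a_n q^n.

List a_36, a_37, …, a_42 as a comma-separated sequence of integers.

n=36: 1·36 2·18 3·12 4·9 6·6 9·4 12·3 18·2 36·1  φ→[1+1+2+2+2+6+4+6+12]=36
n=37: 1·37 37·1  φ→[1+36]=37
n=38: 1·38 2·19 19·2 38·1  φ→[1+1+18+18]=38
n=39: 1·39 3·13 13·3 39·1  φ→[1+2+12+24]=39
q^40  k|40↦φ(k): 40:16 20:8 10:4 8:4 5:4 4:2 2:1 1:1  a_40=40
q^41  k|41↦φ(k): 1:1 41:40  a_41=41
[q^42] φ(1)=1,φ(2)=1,φ(3)=2,φ(6)=2,φ(7)=6,φ(14)=6,φ(21)=12,φ(42)=12 ⇒ 42

36, 37, 38, 39, 40, 41, 42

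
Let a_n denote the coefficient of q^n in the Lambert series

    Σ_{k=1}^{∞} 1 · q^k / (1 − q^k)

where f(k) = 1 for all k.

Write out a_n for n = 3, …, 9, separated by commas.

2, 3, 2, 4, 2, 4, 3

n=3: 3·1 1·3  f→[1+1]=2
n=4: 1·4 2·2 4·1  f→[1+1+1]=3
d|5:{1,5}  Σf=1+1=2
q^6  k|6↦f(k): 1:1 2:1 3:1 6:1  a_6=4
d|7:{1,7}  Σf=1+1=2
d|8:{1,2,4,8}  Σf=1+1+1+1=4
d|9:{1,3,9}  Σf=1+1+1=3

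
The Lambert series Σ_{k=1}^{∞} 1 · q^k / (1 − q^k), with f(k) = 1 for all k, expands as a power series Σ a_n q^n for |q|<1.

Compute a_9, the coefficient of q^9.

a_9 = 3

q^9  k|9↦f(k): 1:1 3:1 9:1  a_9=3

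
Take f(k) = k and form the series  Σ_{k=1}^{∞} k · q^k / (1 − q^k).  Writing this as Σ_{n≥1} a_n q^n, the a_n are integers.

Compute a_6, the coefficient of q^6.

q^6  k|6↦f(k): 6:6 3:3 2:2 1:1  a_6=12

a_6 = 12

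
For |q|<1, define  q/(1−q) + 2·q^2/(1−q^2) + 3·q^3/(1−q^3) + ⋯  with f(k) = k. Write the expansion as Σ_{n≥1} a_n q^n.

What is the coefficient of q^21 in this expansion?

d|21:{1,3,7,21}  Σf=1+3+7+21=32

a_21 = 32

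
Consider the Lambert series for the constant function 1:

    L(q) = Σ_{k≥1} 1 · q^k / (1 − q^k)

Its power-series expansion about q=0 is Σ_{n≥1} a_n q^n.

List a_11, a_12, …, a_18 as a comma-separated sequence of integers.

2, 6, 2, 4, 4, 5, 2, 6

d|11:{1,11}  Σf=1+1=2
[q^12] f(12)=1,f(6)=1,f(4)=1,f(3)=1,f(2)=1,f(1)=1 ⇒ 6
d|13:{13,1}  Σf=1+1=2
n=14: 1·14 2·7 7·2 14·1  f→[1+1+1+1]=4
d|15:{1,3,5,15}  Σf=1+1+1+1=4
d|16:{1,2,4,8,16}  Σf=1+1+1+1+1=5
q^17  k|17↦f(k): 1:1 17:1  a_17=2
[q^18] f(1)=1,f(2)=1,f(3)=1,f(6)=1,f(9)=1,f(18)=1 ⇒ 6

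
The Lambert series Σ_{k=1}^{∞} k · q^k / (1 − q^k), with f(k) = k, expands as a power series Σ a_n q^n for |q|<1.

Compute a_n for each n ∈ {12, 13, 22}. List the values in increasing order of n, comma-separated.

28, 14, 36

[q^12] f(12)=12,f(6)=6,f(4)=4,f(3)=3,f(2)=2,f(1)=1 ⇒ 28
n=13: 1·13 13·1  f→[1+13]=14
q^22  k|22↦f(k): 1:1 2:2 11:11 22:22  a_22=36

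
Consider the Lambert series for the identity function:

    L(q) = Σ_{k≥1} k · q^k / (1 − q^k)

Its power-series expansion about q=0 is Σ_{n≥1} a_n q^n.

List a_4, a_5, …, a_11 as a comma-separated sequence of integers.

[q^4] f(1)=1,f(2)=2,f(4)=4 ⇒ 7
q^5  k|5↦f(k): 1:1 5:5  a_5=6
q^6  k|6↦f(k): 1:1 2:2 3:3 6:6  a_6=12
[q^7] f(1)=1,f(7)=7 ⇒ 8
[q^8] f(8)=8,f(4)=4,f(2)=2,f(1)=1 ⇒ 15
q^9  k|9↦f(k): 1:1 3:3 9:9  a_9=13
d|10:{1,2,5,10}  Σf=1+2+5+10=18
d|11:{1,11}  Σf=1+11=12

7, 6, 12, 8, 15, 13, 18, 12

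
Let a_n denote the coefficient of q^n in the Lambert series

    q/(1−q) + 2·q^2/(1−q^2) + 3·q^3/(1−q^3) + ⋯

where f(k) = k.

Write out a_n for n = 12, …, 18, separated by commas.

28, 14, 24, 24, 31, 18, 39

[q^12] f(1)=1,f(2)=2,f(3)=3,f(4)=4,f(6)=6,f(12)=12 ⇒ 28
d|13:{1,13}  Σf=1+13=14
n=14: 1·14 2·7 7·2 14·1  f→[1+2+7+14]=24
q^15  k|15↦f(k): 15:15 5:5 3:3 1:1  a_15=24
n=16: 1·16 2·8 4·4 8·2 16·1  f→[1+2+4+8+16]=31
[q^17] f(1)=1,f(17)=17 ⇒ 18
[q^18] f(18)=18,f(9)=9,f(6)=6,f(3)=3,f(2)=2,f(1)=1 ⇒ 39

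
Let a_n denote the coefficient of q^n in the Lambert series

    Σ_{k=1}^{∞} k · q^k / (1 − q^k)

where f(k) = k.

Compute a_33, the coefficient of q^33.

[q^33] f(1)=1,f(3)=3,f(11)=11,f(33)=33 ⇒ 48

a_33 = 48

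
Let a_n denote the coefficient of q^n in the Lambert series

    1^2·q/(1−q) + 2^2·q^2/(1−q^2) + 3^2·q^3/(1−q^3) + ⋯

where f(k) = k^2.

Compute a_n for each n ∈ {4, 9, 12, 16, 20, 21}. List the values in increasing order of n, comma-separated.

q^4  k|4↦f(k): 1:1 2:4 4:16  a_4=21
n=9: 9·1 3·3 1·9  f→[81+9+1]=91
n=12: 1·12 2·6 3·4 4·3 6·2 12·1  f→[1+4+9+16+36+144]=210
q^16  k|16↦f(k): 1:1 2:4 4:16 8:64 16:256  a_16=341
n=20: 1·20 2·10 4·5 5·4 10·2 20·1  f→[1+4+16+25+100+400]=546
d|21:{21,7,3,1}  Σf=441+49+9+1=500

21, 91, 210, 341, 546, 500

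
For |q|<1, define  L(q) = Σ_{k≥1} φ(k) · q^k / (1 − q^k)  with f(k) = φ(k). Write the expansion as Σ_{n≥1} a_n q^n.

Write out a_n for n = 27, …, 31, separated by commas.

q^27  k|27↦φ(k): 27:18 9:6 3:2 1:1  a_27=27
d|28:{1,2,4,7,14,28}  Σφ=1+1+2+6+6+12=28
q^29  k|29↦φ(k): 1:1 29:28  a_29=29
d|30:{1,2,3,5,6,10,15,30}  Σφ=1+1+2+4+2+4+8+8=30
d|31:{1,31}  Σφ=1+30=31

27, 28, 29, 30, 31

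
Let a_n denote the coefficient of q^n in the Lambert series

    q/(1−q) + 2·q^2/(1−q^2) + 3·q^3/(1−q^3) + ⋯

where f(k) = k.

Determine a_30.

d|30:{1,2,3,5,6,10,15,30}  Σf=1+2+3+5+6+10+15+30=72

a_30 = 72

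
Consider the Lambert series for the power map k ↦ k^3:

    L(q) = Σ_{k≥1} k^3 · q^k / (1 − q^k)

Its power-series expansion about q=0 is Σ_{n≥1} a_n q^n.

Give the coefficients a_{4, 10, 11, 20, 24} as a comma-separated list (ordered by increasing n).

73, 1134, 1332, 9198, 16380

q^4  k|4↦f(k): 4:64 2:8 1:1  a_4=73
q^10  k|10↦f(k): 10:1000 5:125 2:8 1:1  a_10=1134
n=11: 11·1 1·11  f→[1331+1]=1332
d|20:{20,10,5,4,2,1}  Σf=8000+1000+125+64+8+1=9198
[q^24] f(1)=1,f(2)=8,f(3)=27,f(4)=64,f(6)=216,f(8)=512,f(12)=1728,f(24)=13824 ⇒ 16380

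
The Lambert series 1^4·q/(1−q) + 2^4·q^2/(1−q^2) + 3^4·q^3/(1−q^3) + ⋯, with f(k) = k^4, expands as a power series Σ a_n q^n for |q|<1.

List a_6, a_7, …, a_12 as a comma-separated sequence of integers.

1394, 2402, 4369, 6643, 10642, 14642, 22386

n=6: 1·6 2·3 3·2 6·1  f→[1+16+81+1296]=1394
d|7:{1,7}  Σf=1+2401=2402
q^8  k|8↦f(k): 8:4096 4:256 2:16 1:1  a_8=4369
[q^9] f(1)=1,f(3)=81,f(9)=6561 ⇒ 6643
d|10:{10,5,2,1}  Σf=10000+625+16+1=10642
q^11  k|11↦f(k): 1:1 11:14641  a_11=14642
q^12  k|12↦f(k): 1:1 2:16 3:81 4:256 6:1296 12:20736  a_12=22386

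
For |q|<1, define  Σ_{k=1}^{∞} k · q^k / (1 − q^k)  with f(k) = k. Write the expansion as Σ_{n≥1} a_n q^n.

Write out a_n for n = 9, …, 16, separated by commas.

13, 18, 12, 28, 14, 24, 24, 31

d|9:{9,3,1}  Σf=9+3+1=13
q^10  k|10↦f(k): 1:1 2:2 5:5 10:10  a_10=18
d|11:{11,1}  Σf=11+1=12
[q^12] f(1)=1,f(2)=2,f(3)=3,f(4)=4,f(6)=6,f(12)=12 ⇒ 28
[q^13] f(13)=13,f(1)=1 ⇒ 14
q^14  k|14↦f(k): 1:1 2:2 7:7 14:14  a_14=24
q^15  k|15↦f(k): 15:15 5:5 3:3 1:1  a_15=24
q^16  k|16↦f(k): 16:16 8:8 4:4 2:2 1:1  a_16=31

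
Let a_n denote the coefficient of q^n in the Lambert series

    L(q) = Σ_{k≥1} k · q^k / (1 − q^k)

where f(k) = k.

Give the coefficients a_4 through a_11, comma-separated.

7, 6, 12, 8, 15, 13, 18, 12

n=4: 4·1 2·2 1·4  f→[4+2+1]=7
d|5:{5,1}  Σf=5+1=6
d|6:{1,2,3,6}  Σf=1+2+3+6=12
d|7:{7,1}  Σf=7+1=8
q^8  k|8↦f(k): 1:1 2:2 4:4 8:8  a_8=15
n=9: 9·1 3·3 1·9  f→[9+3+1]=13
q^10  k|10↦f(k): 10:10 5:5 2:2 1:1  a_10=18
[q^11] f(1)=1,f(11)=11 ⇒ 12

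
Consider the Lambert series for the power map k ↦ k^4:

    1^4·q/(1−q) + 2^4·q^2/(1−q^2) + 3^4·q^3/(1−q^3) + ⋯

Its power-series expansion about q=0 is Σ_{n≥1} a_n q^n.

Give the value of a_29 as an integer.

a_29 = 707282

[q^29] f(1)=1,f(29)=707281 ⇒ 707282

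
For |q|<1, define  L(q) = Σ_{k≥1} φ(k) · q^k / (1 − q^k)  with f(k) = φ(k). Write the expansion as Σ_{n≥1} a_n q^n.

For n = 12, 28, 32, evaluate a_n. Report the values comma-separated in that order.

n=12: 1·12 2·6 3·4 4·3 6·2 12·1  φ→[1+1+2+2+2+4]=12
[q^28] φ(1)=1,φ(2)=1,φ(4)=2,φ(7)=6,φ(14)=6,φ(28)=12 ⇒ 28
q^32  k|32↦φ(k): 32:16 16:8 8:4 4:2 2:1 1:1  a_32=32

12, 28, 32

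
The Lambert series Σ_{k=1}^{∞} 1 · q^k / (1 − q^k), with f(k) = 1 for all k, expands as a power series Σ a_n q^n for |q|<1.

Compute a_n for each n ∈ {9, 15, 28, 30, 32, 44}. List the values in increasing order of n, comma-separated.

3, 4, 6, 8, 6, 6

n=9: 9·1 3·3 1·9  f→[1+1+1]=3
d|15:{15,5,3,1}  Σf=1+1+1+1=4
n=28: 1·28 2·14 4·7 7·4 14·2 28·1  f→[1+1+1+1+1+1]=6
d|30:{30,15,10,6,5,3,2,1}  Σf=1+1+1+1+1+1+1+1=8
q^32  k|32↦f(k): 1:1 2:1 4:1 8:1 16:1 32:1  a_32=6
n=44: 44·1 22·2 11·4 4·11 2·22 1·44  f→[1+1+1+1+1+1]=6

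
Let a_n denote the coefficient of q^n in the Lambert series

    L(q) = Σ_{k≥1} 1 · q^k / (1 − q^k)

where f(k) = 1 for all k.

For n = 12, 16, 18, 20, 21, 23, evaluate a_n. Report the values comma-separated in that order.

6, 5, 6, 6, 4, 2

n=12: 1·12 2·6 3·4 4·3 6·2 12·1  f→[1+1+1+1+1+1]=6
q^16  k|16↦f(k): 16:1 8:1 4:1 2:1 1:1  a_16=5
[q^18] f(1)=1,f(2)=1,f(3)=1,f(6)=1,f(9)=1,f(18)=1 ⇒ 6
[q^20] f(20)=1,f(10)=1,f(5)=1,f(4)=1,f(2)=1,f(1)=1 ⇒ 6
d|21:{21,7,3,1}  Σf=1+1+1+1=4
d|23:{1,23}  Σf=1+1=2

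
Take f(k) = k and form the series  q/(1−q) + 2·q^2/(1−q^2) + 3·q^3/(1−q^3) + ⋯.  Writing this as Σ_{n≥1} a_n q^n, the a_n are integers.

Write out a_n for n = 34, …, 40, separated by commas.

q^34  k|34↦f(k): 34:34 17:17 2:2 1:1  a_34=54
[q^35] f(35)=35,f(7)=7,f(5)=5,f(1)=1 ⇒ 48
q^36  k|36↦f(k): 1:1 2:2 3:3 4:4 6:6 9:9 12:12 18:18 36:36  a_36=91
[q^37] f(1)=1,f(37)=37 ⇒ 38
d|38:{38,19,2,1}  Σf=38+19+2+1=60
d|39:{1,3,13,39}  Σf=1+3+13+39=56
[q^40] f(1)=1,f(2)=2,f(4)=4,f(5)=5,f(8)=8,f(10)=10,f(20)=20,f(40)=40 ⇒ 90

54, 48, 91, 38, 60, 56, 90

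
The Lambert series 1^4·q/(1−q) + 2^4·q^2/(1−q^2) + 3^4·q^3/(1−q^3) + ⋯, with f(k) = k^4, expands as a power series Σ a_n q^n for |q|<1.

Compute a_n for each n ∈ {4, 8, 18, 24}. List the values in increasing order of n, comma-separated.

d|4:{1,2,4}  Σf=1+16+256=273
d|8:{1,2,4,8}  Σf=1+16+256+4096=4369
n=18: 1·18 2·9 3·6 6·3 9·2 18·1  f→[1+16+81+1296+6561+104976]=112931
q^24  k|24↦f(k): 24:331776 12:20736 8:4096 6:1296 4:256 3:81 2:16 1:1  a_24=358258

273, 4369, 112931, 358258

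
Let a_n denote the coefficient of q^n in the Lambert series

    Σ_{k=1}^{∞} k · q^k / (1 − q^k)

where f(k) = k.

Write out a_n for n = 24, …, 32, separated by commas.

60, 31, 42, 40, 56, 30, 72, 32, 63

n=24: 1·24 2·12 3·8 4·6 6·4 8·3 12·2 24·1  f→[1+2+3+4+6+8+12+24]=60
q^25  k|25↦f(k): 1:1 5:5 25:25  a_25=31
n=26: 1·26 2·13 13·2 26·1  f→[1+2+13+26]=42
n=27: 1·27 3·9 9·3 27·1  f→[1+3+9+27]=40
n=28: 28·1 14·2 7·4 4·7 2·14 1·28  f→[28+14+7+4+2+1]=56
[q^29] f(29)=29,f(1)=1 ⇒ 30
[q^30] f(30)=30,f(15)=15,f(10)=10,f(6)=6,f(5)=5,f(3)=3,f(2)=2,f(1)=1 ⇒ 72
n=31: 31·1 1·31  f→[31+1]=32
n=32: 1·32 2·16 4·8 8·4 16·2 32·1  f→[1+2+4+8+16+32]=63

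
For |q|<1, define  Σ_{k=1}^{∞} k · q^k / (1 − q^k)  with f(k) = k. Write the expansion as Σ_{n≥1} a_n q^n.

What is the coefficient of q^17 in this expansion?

a_17 = 18

n=17: 17·1 1·17  f→[17+1]=18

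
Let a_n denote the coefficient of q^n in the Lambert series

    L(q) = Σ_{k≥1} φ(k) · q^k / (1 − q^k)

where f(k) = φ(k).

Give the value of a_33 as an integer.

q^33  k|33↦φ(k): 33:20 11:10 3:2 1:1  a_33=33

a_33 = 33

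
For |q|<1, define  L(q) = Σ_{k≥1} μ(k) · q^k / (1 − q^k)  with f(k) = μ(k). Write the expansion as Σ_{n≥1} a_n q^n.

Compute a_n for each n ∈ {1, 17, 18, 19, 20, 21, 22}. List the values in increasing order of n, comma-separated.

d|1:{1}  Σμ=1=1
d|17:{17,1}  Σμ=(-1)+1=0
q^18  k|18↦μ(k): 18:0 9:0 6:1 3:-1 2:-1 1:1  a_18=0
n=19: 1·19 19·1  μ→[1+(-1)]=0
n=20: 1·20 2·10 4·5 5·4 10·2 20·1  μ→[1+(-1)+0+(-1)+1+0]=0
q^21  k|21↦μ(k): 21:1 7:-1 3:-1 1:1  a_21=0
q^22  k|22↦μ(k): 22:1 11:-1 2:-1 1:1  a_22=0

1, 0, 0, 0, 0, 0, 0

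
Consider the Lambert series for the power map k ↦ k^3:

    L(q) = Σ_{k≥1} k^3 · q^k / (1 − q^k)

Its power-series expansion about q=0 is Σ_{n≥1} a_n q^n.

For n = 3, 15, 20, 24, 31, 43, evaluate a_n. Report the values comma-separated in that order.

[q^3] f(3)=27,f(1)=1 ⇒ 28
d|15:{1,3,5,15}  Σf=1+27+125+3375=3528
d|20:{1,2,4,5,10,20}  Σf=1+8+64+125+1000+8000=9198
q^24  k|24↦f(k): 24:13824 12:1728 8:512 6:216 4:64 3:27 2:8 1:1  a_24=16380
n=31: 1·31 31·1  f→[1+29791]=29792
n=43: 43·1 1·43  f→[79507+1]=79508

28, 3528, 9198, 16380, 29792, 79508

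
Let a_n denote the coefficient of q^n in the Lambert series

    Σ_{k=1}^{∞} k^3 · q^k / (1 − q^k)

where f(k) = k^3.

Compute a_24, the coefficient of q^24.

q^24  k|24↦f(k): 1:1 2:8 3:27 4:64 6:216 8:512 12:1728 24:13824  a_24=16380

a_24 = 16380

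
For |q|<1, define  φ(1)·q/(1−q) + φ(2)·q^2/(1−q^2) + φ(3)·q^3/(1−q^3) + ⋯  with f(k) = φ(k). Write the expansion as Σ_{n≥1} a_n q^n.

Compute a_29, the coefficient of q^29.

n=29: 29·1 1·29  φ→[28+1]=29

a_29 = 29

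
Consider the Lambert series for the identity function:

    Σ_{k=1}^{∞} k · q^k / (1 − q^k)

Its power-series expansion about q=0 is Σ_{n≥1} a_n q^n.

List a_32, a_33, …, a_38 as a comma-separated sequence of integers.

q^32  k|32↦f(k): 32:32 16:16 8:8 4:4 2:2 1:1  a_32=63
n=33: 33·1 11·3 3·11 1·33  f→[33+11+3+1]=48
[q^34] f(1)=1,f(2)=2,f(17)=17,f(34)=34 ⇒ 54
[q^35] f(35)=35,f(7)=7,f(5)=5,f(1)=1 ⇒ 48
d|36:{1,2,3,4,6,9,12,18,36}  Σf=1+2+3+4+6+9+12+18+36=91
n=37: 1·37 37·1  f→[1+37]=38
q^38  k|38↦f(k): 38:38 19:19 2:2 1:1  a_38=60

63, 48, 54, 48, 91, 38, 60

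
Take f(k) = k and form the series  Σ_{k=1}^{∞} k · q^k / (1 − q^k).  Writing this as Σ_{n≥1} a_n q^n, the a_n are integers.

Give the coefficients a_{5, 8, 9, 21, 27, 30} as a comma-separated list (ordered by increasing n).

6, 15, 13, 32, 40, 72

q^5  k|5↦f(k): 5:5 1:1  a_5=6
n=8: 8·1 4·2 2·4 1·8  f→[8+4+2+1]=15
n=9: 1·9 3·3 9·1  f→[1+3+9]=13
d|21:{1,3,7,21}  Σf=1+3+7+21=32
n=27: 1·27 3·9 9·3 27·1  f→[1+3+9+27]=40
[q^30] f(30)=30,f(15)=15,f(10)=10,f(6)=6,f(5)=5,f(3)=3,f(2)=2,f(1)=1 ⇒ 72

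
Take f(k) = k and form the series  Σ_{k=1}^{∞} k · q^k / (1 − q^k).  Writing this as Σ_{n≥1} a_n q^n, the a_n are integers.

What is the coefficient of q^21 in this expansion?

a_21 = 32

n=21: 1·21 3·7 7·3 21·1  f→[1+3+7+21]=32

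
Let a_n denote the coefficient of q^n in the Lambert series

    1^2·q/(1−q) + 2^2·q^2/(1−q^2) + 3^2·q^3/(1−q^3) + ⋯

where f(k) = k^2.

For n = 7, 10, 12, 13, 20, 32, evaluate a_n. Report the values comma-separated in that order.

[q^7] f(7)=49,f(1)=1 ⇒ 50
n=10: 10·1 5·2 2·5 1·10  f→[100+25+4+1]=130
q^12  k|12↦f(k): 1:1 2:4 3:9 4:16 6:36 12:144  a_12=210
d|13:{1,13}  Σf=1+169=170
q^20  k|20↦f(k): 20:400 10:100 5:25 4:16 2:4 1:1  a_20=546
d|32:{1,2,4,8,16,32}  Σf=1+4+16+64+256+1024=1365

50, 130, 210, 170, 546, 1365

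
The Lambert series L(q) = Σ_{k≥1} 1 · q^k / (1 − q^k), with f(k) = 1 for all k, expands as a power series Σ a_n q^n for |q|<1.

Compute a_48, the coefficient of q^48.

a_48 = 10

q^48  k|48↦f(k): 48:1 24:1 16:1 12:1 8:1 6:1 4:1 3:1 2:1 1:1  a_48=10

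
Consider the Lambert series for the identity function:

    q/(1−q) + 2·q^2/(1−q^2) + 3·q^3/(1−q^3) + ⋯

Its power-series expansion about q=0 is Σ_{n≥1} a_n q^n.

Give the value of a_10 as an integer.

[q^10] f(1)=1,f(2)=2,f(5)=5,f(10)=10 ⇒ 18

a_10 = 18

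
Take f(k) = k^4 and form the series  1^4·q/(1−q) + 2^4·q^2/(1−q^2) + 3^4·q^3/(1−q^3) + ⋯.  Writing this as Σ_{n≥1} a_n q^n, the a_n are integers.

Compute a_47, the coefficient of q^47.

q^47  k|47↦f(k): 1:1 47:4879681  a_47=4879682

a_47 = 4879682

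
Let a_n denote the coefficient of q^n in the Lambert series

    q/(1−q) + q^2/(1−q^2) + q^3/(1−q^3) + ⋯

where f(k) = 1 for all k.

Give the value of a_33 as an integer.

a_33 = 4

n=33: 33·1 11·3 3·11 1·33  f→[1+1+1+1]=4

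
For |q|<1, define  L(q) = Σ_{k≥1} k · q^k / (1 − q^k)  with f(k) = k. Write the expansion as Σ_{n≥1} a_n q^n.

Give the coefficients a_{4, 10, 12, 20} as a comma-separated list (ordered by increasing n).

7, 18, 28, 42

[q^4] f(4)=4,f(2)=2,f(1)=1 ⇒ 7
[q^10] f(10)=10,f(5)=5,f(2)=2,f(1)=1 ⇒ 18
q^12  k|12↦f(k): 1:1 2:2 3:3 4:4 6:6 12:12  a_12=28
n=20: 20·1 10·2 5·4 4·5 2·10 1·20  f→[20+10+5+4+2+1]=42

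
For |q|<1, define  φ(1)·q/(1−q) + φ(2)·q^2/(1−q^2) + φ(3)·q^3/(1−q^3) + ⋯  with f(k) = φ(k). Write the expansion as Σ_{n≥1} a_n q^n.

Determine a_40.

q^40  k|40↦φ(k): 1:1 2:1 4:2 5:4 8:4 10:4 20:8 40:16  a_40=40

a_40 = 40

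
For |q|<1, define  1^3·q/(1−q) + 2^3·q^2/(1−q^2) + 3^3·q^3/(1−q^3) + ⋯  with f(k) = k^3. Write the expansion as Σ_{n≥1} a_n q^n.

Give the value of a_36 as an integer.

a_36 = 55261

n=36: 1·36 2·18 3·12 4·9 6·6 9·4 12·3 18·2 36·1  f→[1+8+27+64+216+729+1728+5832+46656]=55261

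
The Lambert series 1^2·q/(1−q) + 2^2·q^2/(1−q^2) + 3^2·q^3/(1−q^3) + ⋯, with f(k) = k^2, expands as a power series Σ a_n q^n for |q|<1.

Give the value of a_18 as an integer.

n=18: 18·1 9·2 6·3 3·6 2·9 1·18  f→[324+81+36+9+4+1]=455

a_18 = 455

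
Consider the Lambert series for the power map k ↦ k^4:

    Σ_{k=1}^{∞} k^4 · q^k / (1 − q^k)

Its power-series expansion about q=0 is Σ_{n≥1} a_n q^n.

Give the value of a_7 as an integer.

[q^7] f(1)=1,f(7)=2401 ⇒ 2402

a_7 = 2402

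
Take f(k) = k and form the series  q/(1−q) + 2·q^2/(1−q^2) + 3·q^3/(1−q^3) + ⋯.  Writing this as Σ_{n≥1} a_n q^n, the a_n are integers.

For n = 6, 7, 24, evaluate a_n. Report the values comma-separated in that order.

d|6:{6,3,2,1}  Σf=6+3+2+1=12
[q^7] f(1)=1,f(7)=7 ⇒ 8
d|24:{1,2,3,4,6,8,12,24}  Σf=1+2+3+4+6+8+12+24=60

12, 8, 60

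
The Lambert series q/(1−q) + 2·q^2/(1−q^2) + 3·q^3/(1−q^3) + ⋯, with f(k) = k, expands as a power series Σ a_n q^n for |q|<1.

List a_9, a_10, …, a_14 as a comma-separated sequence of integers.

13, 18, 12, 28, 14, 24

n=9: 9·1 3·3 1·9  f→[9+3+1]=13
[q^10] f(1)=1,f(2)=2,f(5)=5,f(10)=10 ⇒ 18
d|11:{1,11}  Σf=1+11=12
d|12:{12,6,4,3,2,1}  Σf=12+6+4+3+2+1=28
q^13  k|13↦f(k): 13:13 1:1  a_13=14
[q^14] f(14)=14,f(7)=7,f(2)=2,f(1)=1 ⇒ 24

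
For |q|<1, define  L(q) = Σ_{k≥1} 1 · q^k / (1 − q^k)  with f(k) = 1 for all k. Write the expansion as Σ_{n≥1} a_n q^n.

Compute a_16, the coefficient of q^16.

n=16: 1·16 2·8 4·4 8·2 16·1  f→[1+1+1+1+1]=5

a_16 = 5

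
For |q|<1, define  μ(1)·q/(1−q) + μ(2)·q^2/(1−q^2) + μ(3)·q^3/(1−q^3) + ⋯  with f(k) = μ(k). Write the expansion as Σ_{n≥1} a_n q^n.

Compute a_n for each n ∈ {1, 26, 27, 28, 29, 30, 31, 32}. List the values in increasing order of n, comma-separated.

1, 0, 0, 0, 0, 0, 0, 0

[q^1] μ(1)=1 ⇒ 1
[q^26] μ(26)=1,μ(13)=-1,μ(2)=-1,μ(1)=1 ⇒ 0
q^27  k|27↦μ(k): 1:1 3:-1 9:0 27:0  a_27=0
n=28: 1·28 2·14 4·7 7·4 14·2 28·1  μ→[1+(-1)+0+(-1)+1+0]=0
d|29:{29,1}  Σμ=(-1)+1=0
d|30:{30,15,10,6,5,3,2,1}  Σμ=(-1)+1+1+1+(-1)+(-1)+(-1)+1=0
d|31:{1,31}  Σμ=1+(-1)=0
d|32:{32,16,8,4,2,1}  Σμ=0+0+0+0+(-1)+1=0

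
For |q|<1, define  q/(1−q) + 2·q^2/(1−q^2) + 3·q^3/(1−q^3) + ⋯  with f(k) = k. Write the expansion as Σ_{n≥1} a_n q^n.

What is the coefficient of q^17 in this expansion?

a_17 = 18

[q^17] f(1)=1,f(17)=17 ⇒ 18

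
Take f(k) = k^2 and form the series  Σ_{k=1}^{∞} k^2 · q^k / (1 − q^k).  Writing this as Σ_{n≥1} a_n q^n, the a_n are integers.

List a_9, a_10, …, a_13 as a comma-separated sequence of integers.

n=9: 1·9 3·3 9·1  f→[1+9+81]=91
n=10: 1·10 2·5 5·2 10·1  f→[1+4+25+100]=130
d|11:{11,1}  Σf=121+1=122
[q^12] f(12)=144,f(6)=36,f(4)=16,f(3)=9,f(2)=4,f(1)=1 ⇒ 210
n=13: 13·1 1·13  f→[169+1]=170

91, 130, 122, 210, 170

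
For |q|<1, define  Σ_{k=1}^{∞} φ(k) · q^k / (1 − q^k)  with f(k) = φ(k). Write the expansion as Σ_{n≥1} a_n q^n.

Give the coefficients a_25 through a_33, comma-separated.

[q^25] φ(25)=20,φ(5)=4,φ(1)=1 ⇒ 25
d|26:{1,2,13,26}  Σφ=1+1+12+12=26
d|27:{27,9,3,1}  Σφ=18+6+2+1=27
n=28: 1·28 2·14 4·7 7·4 14·2 28·1  φ→[1+1+2+6+6+12]=28
q^29  k|29↦φ(k): 29:28 1:1  a_29=29
q^30  k|30↦φ(k): 1:1 2:1 3:2 5:4 6:2 10:4 15:8 30:8  a_30=30
n=31: 31·1 1·31  φ→[30+1]=31
[q^32] φ(1)=1,φ(2)=1,φ(4)=2,φ(8)=4,φ(16)=8,φ(32)=16 ⇒ 32
n=33: 1·33 3·11 11·3 33·1  φ→[1+2+10+20]=33

25, 26, 27, 28, 29, 30, 31, 32, 33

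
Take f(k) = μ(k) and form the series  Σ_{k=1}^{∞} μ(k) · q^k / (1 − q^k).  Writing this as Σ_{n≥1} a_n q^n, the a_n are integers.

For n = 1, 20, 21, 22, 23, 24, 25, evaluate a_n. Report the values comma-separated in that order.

[q^1] μ(1)=1 ⇒ 1
[q^20] μ(1)=1,μ(2)=-1,μ(4)=0,μ(5)=-1,μ(10)=1,μ(20)=0 ⇒ 0
n=21: 1·21 3·7 7·3 21·1  μ→[1+(-1)+(-1)+1]=0
d|22:{22,11,2,1}  Σμ=1+(-1)+(-1)+1=0
q^23  k|23↦μ(k): 1:1 23:-1  a_23=0
q^24  k|24↦μ(k): 1:1 2:-1 3:-1 4:0 6:1 8:0 12:0 24:0  a_24=0
n=25: 1·25 5·5 25·1  μ→[1+(-1)+0]=0

1, 0, 0, 0, 0, 0, 0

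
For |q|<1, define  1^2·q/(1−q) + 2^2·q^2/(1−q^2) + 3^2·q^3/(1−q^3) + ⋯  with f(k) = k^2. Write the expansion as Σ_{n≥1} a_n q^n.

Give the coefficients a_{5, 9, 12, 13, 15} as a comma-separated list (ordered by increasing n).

26, 91, 210, 170, 260

d|5:{1,5}  Σf=1+25=26
[q^9] f(1)=1,f(3)=9,f(9)=81 ⇒ 91
[q^12] f(1)=1,f(2)=4,f(3)=9,f(4)=16,f(6)=36,f(12)=144 ⇒ 210
d|13:{1,13}  Σf=1+169=170
q^15  k|15↦f(k): 1:1 3:9 5:25 15:225  a_15=260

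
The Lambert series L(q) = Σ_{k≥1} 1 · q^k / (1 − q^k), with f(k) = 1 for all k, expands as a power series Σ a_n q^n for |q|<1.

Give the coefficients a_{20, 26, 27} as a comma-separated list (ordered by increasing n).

6, 4, 4

q^20  k|20↦f(k): 20:1 10:1 5:1 4:1 2:1 1:1  a_20=6
n=26: 26·1 13·2 2·13 1·26  f→[1+1+1+1]=4
n=27: 1·27 3·9 9·3 27·1  f→[1+1+1+1]=4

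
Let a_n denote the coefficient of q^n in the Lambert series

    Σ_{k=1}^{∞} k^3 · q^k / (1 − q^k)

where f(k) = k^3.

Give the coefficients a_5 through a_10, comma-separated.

n=5: 5·1 1·5  f→[125+1]=126
[q^6] f(1)=1,f(2)=8,f(3)=27,f(6)=216 ⇒ 252
d|7:{7,1}  Σf=343+1=344
n=8: 1·8 2·4 4·2 8·1  f→[1+8+64+512]=585
n=9: 9·1 3·3 1·9  f→[729+27+1]=757
d|10:{1,2,5,10}  Σf=1+8+125+1000=1134

126, 252, 344, 585, 757, 1134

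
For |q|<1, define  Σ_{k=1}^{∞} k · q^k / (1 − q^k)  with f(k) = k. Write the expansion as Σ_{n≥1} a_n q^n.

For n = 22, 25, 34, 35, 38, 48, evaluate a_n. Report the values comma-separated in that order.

36, 31, 54, 48, 60, 124

n=22: 1·22 2·11 11·2 22·1  f→[1+2+11+22]=36
d|25:{1,5,25}  Σf=1+5+25=31
[q^34] f(1)=1,f(2)=2,f(17)=17,f(34)=34 ⇒ 54
d|35:{35,7,5,1}  Σf=35+7+5+1=48
q^38  k|38↦f(k): 1:1 2:2 19:19 38:38  a_38=60
d|48:{1,2,3,4,6,8,12,16,24,48}  Σf=1+2+3+4+6+8+12+16+24+48=124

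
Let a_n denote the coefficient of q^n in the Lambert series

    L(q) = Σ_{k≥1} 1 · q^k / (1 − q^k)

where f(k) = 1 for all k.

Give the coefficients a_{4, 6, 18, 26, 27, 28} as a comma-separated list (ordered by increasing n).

d|4:{1,2,4}  Σf=1+1+1=3
q^6  k|6↦f(k): 1:1 2:1 3:1 6:1  a_6=4
q^18  k|18↦f(k): 1:1 2:1 3:1 6:1 9:1 18:1  a_18=6
d|26:{26,13,2,1}  Σf=1+1+1+1=4
[q^27] f(1)=1,f(3)=1,f(9)=1,f(27)=1 ⇒ 4
n=28: 1·28 2·14 4·7 7·4 14·2 28·1  f→[1+1+1+1+1+1]=6

3, 4, 6, 4, 4, 6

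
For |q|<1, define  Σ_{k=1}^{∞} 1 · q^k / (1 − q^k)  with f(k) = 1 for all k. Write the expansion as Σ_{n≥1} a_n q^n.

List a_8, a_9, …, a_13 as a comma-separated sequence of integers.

q^8  k|8↦f(k): 8:1 4:1 2:1 1:1  a_8=4
d|9:{9,3,1}  Σf=1+1+1=3
n=10: 10·1 5·2 2·5 1·10  f→[1+1+1+1]=4
n=11: 1·11 11·1  f→[1+1]=2
d|12:{1,2,3,4,6,12}  Σf=1+1+1+1+1+1=6
d|13:{13,1}  Σf=1+1=2

4, 3, 4, 2, 6, 2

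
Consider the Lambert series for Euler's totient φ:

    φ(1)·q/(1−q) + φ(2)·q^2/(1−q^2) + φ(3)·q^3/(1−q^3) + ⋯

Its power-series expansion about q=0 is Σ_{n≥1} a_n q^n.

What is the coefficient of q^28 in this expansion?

n=28: 28·1 14·2 7·4 4·7 2·14 1·28  φ→[12+6+6+2+1+1]=28

a_28 = 28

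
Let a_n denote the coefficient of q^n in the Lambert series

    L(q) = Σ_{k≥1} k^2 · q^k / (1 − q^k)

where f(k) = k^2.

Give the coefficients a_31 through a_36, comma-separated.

962, 1365, 1220, 1450, 1300, 1911

[q^31] f(31)=961,f(1)=1 ⇒ 962
[q^32] f(32)=1024,f(16)=256,f(8)=64,f(4)=16,f(2)=4,f(1)=1 ⇒ 1365
d|33:{1,3,11,33}  Σf=1+9+121+1089=1220
d|34:{34,17,2,1}  Σf=1156+289+4+1=1450
q^35  k|35↦f(k): 35:1225 7:49 5:25 1:1  a_35=1300
d|36:{1,2,3,4,6,9,12,18,36}  Σf=1+4+9+16+36+81+144+324+1296=1911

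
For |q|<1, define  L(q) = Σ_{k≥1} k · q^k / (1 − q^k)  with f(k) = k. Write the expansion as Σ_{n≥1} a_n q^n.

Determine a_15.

a_15 = 24

d|15:{1,3,5,15}  Σf=1+3+5+15=24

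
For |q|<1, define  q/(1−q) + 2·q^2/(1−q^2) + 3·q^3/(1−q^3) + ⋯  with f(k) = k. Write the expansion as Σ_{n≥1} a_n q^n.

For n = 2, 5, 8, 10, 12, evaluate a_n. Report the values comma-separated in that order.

[q^2] f(2)=2,f(1)=1 ⇒ 3
[q^5] f(1)=1,f(5)=5 ⇒ 6
q^8  k|8↦f(k): 8:8 4:4 2:2 1:1  a_8=15
[q^10] f(1)=1,f(2)=2,f(5)=5,f(10)=10 ⇒ 18
q^12  k|12↦f(k): 1:1 2:2 3:3 4:4 6:6 12:12  a_12=28

3, 6, 15, 18, 28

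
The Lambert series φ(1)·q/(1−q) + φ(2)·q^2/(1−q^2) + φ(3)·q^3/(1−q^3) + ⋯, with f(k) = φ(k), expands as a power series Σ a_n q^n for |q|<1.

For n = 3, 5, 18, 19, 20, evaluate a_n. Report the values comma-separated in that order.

q^3  k|3↦φ(k): 1:1 3:2  a_3=3
q^5  k|5↦φ(k): 5:4 1:1  a_5=5
d|18:{1,2,3,6,9,18}  Σφ=1+1+2+2+6+6=18
d|19:{1,19}  Σφ=1+18=19
[q^20] φ(20)=8,φ(10)=4,φ(5)=4,φ(4)=2,φ(2)=1,φ(1)=1 ⇒ 20

3, 5, 18, 19, 20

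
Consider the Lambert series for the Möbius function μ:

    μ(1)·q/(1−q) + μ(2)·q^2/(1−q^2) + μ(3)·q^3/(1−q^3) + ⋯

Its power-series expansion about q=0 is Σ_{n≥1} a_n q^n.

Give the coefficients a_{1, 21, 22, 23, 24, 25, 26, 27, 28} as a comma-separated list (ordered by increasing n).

[q^1] μ(1)=1 ⇒ 1
n=21: 21·1 7·3 3·7 1·21  μ→[1+(-1)+(-1)+1]=0
q^22  k|22↦μ(k): 22:1 11:-1 2:-1 1:1  a_22=0
d|23:{23,1}  Σμ=(-1)+1=0
d|24:{24,12,8,6,4,3,2,1}  Σμ=0+0+0+1+0+(-1)+(-1)+1=0
q^25  k|25↦μ(k): 1:1 5:-1 25:0  a_25=0
[q^26] μ(26)=1,μ(13)=-1,μ(2)=-1,μ(1)=1 ⇒ 0
d|27:{1,3,9,27}  Σμ=1+(-1)+0+0=0
q^28  k|28↦μ(k): 1:1 2:-1 4:0 7:-1 14:1 28:0  a_28=0

1, 0, 0, 0, 0, 0, 0, 0, 0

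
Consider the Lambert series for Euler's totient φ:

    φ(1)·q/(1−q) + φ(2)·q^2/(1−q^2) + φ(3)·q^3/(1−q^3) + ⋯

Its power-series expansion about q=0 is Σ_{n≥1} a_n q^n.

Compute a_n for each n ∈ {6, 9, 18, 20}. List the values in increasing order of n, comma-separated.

d|6:{1,2,3,6}  Σφ=1+1+2+2=6
d|9:{1,3,9}  Σφ=1+2+6=9
n=18: 1·18 2·9 3·6 6·3 9·2 18·1  φ→[1+1+2+2+6+6]=18
q^20  k|20↦φ(k): 1:1 2:1 4:2 5:4 10:4 20:8  a_20=20

6, 9, 18, 20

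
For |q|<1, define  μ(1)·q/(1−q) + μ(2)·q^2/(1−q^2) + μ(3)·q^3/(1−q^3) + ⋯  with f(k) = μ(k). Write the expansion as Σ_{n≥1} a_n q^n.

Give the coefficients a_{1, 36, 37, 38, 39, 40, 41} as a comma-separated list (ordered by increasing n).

1, 0, 0, 0, 0, 0, 0

[q^1] μ(1)=1 ⇒ 1
d|36:{36,18,12,9,6,4,3,2,1}  Σμ=0+0+0+0+1+0+(-1)+(-1)+1=0
[q^37] μ(37)=-1,μ(1)=1 ⇒ 0
d|38:{1,2,19,38}  Σμ=1+(-1)+(-1)+1=0
[q^39] μ(1)=1,μ(3)=-1,μ(13)=-1,μ(39)=1 ⇒ 0
d|40:{1,2,4,5,8,10,20,40}  Σμ=1+(-1)+0+(-1)+0+1+0+0=0
q^41  k|41↦μ(k): 41:-1 1:1  a_41=0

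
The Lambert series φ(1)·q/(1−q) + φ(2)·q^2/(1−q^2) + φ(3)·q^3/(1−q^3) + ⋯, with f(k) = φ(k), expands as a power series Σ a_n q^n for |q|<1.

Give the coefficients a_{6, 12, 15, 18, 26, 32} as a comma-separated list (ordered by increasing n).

[q^6] φ(1)=1,φ(2)=1,φ(3)=2,φ(6)=2 ⇒ 6
q^12  k|12↦φ(k): 1:1 2:1 3:2 4:2 6:2 12:4  a_12=12
n=15: 1·15 3·5 5·3 15·1  φ→[1+2+4+8]=15
q^18  k|18↦φ(k): 18:6 9:6 6:2 3:2 2:1 1:1  a_18=18
[q^26] φ(1)=1,φ(2)=1,φ(13)=12,φ(26)=12 ⇒ 26
[q^32] φ(32)=16,φ(16)=8,φ(8)=4,φ(4)=2,φ(2)=1,φ(1)=1 ⇒ 32

6, 12, 15, 18, 26, 32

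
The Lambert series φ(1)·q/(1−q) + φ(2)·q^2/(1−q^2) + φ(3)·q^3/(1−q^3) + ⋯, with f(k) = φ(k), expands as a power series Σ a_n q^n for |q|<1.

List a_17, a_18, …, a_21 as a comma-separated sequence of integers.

[q^17] φ(17)=16,φ(1)=1 ⇒ 17
[q^18] φ(1)=1,φ(2)=1,φ(3)=2,φ(6)=2,φ(9)=6,φ(18)=6 ⇒ 18
[q^19] φ(19)=18,φ(1)=1 ⇒ 19
d|20:{20,10,5,4,2,1}  Σφ=8+4+4+2+1+1=20
[q^21] φ(1)=1,φ(3)=2,φ(7)=6,φ(21)=12 ⇒ 21

17, 18, 19, 20, 21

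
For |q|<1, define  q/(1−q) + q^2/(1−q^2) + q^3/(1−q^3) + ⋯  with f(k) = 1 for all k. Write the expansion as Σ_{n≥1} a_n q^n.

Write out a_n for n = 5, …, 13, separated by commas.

2, 4, 2, 4, 3, 4, 2, 6, 2

[q^5] f(1)=1,f(5)=1 ⇒ 2
[q^6] f(6)=1,f(3)=1,f(2)=1,f(1)=1 ⇒ 4
n=7: 7·1 1·7  f→[1+1]=2
n=8: 8·1 4·2 2·4 1·8  f→[1+1+1+1]=4
n=9: 1·9 3·3 9·1  f→[1+1+1]=3
q^10  k|10↦f(k): 10:1 5:1 2:1 1:1  a_10=4
[q^11] f(1)=1,f(11)=1 ⇒ 2
d|12:{1,2,3,4,6,12}  Σf=1+1+1+1+1+1=6
[q^13] f(13)=1,f(1)=1 ⇒ 2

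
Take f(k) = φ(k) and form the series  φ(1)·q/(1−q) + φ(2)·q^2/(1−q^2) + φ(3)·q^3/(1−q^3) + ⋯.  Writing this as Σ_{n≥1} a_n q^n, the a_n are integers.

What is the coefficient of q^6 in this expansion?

[q^6] φ(1)=1,φ(2)=1,φ(3)=2,φ(6)=2 ⇒ 6

a_6 = 6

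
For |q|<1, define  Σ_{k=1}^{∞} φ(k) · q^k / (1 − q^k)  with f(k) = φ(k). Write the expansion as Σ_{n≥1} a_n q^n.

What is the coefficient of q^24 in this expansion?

q^24  k|24↦φ(k): 24:8 12:4 8:4 6:2 4:2 3:2 2:1 1:1  a_24=24

a_24 = 24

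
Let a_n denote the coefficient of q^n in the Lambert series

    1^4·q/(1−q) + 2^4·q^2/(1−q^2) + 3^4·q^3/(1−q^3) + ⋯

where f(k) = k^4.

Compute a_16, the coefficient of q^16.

n=16: 1·16 2·8 4·4 8·2 16·1  f→[1+16+256+4096+65536]=69905

a_16 = 69905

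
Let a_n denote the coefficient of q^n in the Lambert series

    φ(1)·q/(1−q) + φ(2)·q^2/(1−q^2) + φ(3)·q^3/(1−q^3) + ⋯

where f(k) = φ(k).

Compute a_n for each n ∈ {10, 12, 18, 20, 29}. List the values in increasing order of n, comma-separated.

n=10: 1·10 2·5 5·2 10·1  φ→[1+1+4+4]=10
d|12:{12,6,4,3,2,1}  Σφ=4+2+2+2+1+1=12
d|18:{1,2,3,6,9,18}  Σφ=1+1+2+2+6+6=18
d|20:{20,10,5,4,2,1}  Σφ=8+4+4+2+1+1=20
q^29  k|29↦φ(k): 29:28 1:1  a_29=29

10, 12, 18, 20, 29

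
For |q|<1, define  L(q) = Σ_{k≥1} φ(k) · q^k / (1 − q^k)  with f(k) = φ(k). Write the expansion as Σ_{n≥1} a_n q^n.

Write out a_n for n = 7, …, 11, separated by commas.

n=7: 1·7 7·1  φ→[1+6]=7
q^8  k|8↦φ(k): 1:1 2:1 4:2 8:4  a_8=8
n=9: 9·1 3·3 1·9  φ→[6+2+1]=9
n=10: 1·10 2·5 5·2 10·1  φ→[1+1+4+4]=10
[q^11] φ(11)=10,φ(1)=1 ⇒ 11

7, 8, 9, 10, 11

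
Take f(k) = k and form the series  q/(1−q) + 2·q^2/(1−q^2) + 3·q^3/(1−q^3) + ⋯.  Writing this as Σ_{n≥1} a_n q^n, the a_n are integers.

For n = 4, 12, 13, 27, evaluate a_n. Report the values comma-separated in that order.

7, 28, 14, 40

q^4  k|4↦f(k): 4:4 2:2 1:1  a_4=7
d|12:{12,6,4,3,2,1}  Σf=12+6+4+3+2+1=28
d|13:{1,13}  Σf=1+13=14
q^27  k|27↦f(k): 1:1 3:3 9:9 27:27  a_27=40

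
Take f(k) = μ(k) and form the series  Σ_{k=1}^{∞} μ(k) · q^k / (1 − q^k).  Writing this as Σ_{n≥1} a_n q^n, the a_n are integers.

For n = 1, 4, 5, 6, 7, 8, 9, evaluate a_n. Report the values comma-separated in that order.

n=1: 1·1  μ→[1]=1
n=4: 1·4 2·2 4·1  μ→[1+(-1)+0]=0
q^5  k|5↦μ(k): 1:1 5:-1  a_5=0
[q^6] μ(6)=1,μ(3)=-1,μ(2)=-1,μ(1)=1 ⇒ 0
[q^7] μ(1)=1,μ(7)=-1 ⇒ 0
q^8  k|8↦μ(k): 1:1 2:-1 4:0 8:0  a_8=0
d|9:{1,3,9}  Σμ=1+(-1)+0=0

1, 0, 0, 0, 0, 0, 0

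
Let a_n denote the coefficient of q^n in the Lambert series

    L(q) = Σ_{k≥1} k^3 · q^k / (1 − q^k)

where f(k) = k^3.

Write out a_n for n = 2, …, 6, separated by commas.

d|2:{2,1}  Σf=8+1=9
n=3: 3·1 1·3  f→[27+1]=28
n=4: 1·4 2·2 4·1  f→[1+8+64]=73
n=5: 5·1 1·5  f→[125+1]=126
n=6: 1·6 2·3 3·2 6·1  f→[1+8+27+216]=252

9, 28, 73, 126, 252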